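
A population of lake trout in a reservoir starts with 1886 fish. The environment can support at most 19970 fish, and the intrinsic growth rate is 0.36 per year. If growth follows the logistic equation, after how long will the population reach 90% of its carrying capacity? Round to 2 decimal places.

A = (K − N₀)/N₀ = (19970 − 1886)/1886 = 9.5885.
Solve 19970/(1 + 9.5885·e^(−0.36t)) = 17973: 1 + 9.5885·e^(−0.36t) = 1.1111, so e^(−0.36t) = 0.0115879.
−0.36·t = ln(0.0115879) = -4.4578, so t = 4.4578/0.36 = 12.383.

12.38 years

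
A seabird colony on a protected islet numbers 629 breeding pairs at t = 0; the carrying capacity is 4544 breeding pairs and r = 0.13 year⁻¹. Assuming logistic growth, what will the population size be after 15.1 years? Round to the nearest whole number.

A = (K − N₀)/N₀ = (4544 − 629)/629 = 6.2242.
N(t) = K/(1 + A·e^(−rt)) = 4544/(1 + 6.2242×e^(−0.13×15.1)).
e^(−1.963) = 0.14044; denominator = 1 + 6.2242×0.14044 = 1.8741.
N = 4544/1.8741 = 2424.63.

2425 breeding pairs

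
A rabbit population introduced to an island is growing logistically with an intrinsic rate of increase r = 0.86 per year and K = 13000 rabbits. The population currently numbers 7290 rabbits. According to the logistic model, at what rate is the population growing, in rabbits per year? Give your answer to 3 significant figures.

dN/dt = rN(1 − N/K) = 0.86 × 7290 × (1 − 7290/13000).
1 − 7290/13000 = 0.43923; dN/dt = 0.86 × 7290 × 0.43923 = 2753.7.

2750 rabbits per year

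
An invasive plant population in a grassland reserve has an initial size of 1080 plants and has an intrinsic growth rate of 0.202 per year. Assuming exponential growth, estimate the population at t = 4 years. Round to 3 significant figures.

2420 plants

N(t) = N₀·e^(rt) = 1080 × e^(0.202×4) = 1080 × e^0.808.
e^0.808 ≈ 2.2434, so N ≈ 1080 × 2.2434 = 2422.89.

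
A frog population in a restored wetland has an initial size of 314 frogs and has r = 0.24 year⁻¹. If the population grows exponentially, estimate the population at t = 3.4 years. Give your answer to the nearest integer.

N(t) = N₀·e^(rt) = 314 × e^(0.24×3.4) = 314 × e^0.816.
e^0.816 ≈ 2.2614, so N ≈ 314 × 2.2614 = 710.091.

710 frogs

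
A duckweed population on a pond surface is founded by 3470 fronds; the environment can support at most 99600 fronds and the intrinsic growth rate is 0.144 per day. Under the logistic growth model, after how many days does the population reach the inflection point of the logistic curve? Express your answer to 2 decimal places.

23.07 days

Logistic growth is fastest at N = K/2 = 49800.
A = (K − N₀)/N₀ = 27.703. Set K/(1 + A·e^(−rt)) = K/2 → A·e^(−rt) = 1.
e^(−0.144t) = 1/27.703 = 0.036097, so t = ln(27.703)/0.144 = 3.3215/0.144 = 23.066.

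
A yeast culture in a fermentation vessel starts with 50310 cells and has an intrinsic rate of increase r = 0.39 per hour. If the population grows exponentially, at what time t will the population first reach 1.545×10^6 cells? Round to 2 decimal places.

8.78 hours

Set N₀·e^(rt) = 1.545×10^6: e^(0.39·t) = 1.545×10^6/50310 = 30.71.
0.39·t = ln(30.71) = 3.4246, so t = 3.4246/0.39 = 8.781.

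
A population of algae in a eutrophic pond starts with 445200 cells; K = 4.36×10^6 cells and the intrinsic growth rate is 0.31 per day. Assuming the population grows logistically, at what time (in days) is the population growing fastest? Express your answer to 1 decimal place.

Logistic growth is fastest at N = K/2 = 2.18×10^6.
A = (K − N₀)/N₀ = 8.7934. Set K/(1 + A·e^(−rt)) = K/2 → A·e^(−rt) = 1.
e^(−0.31t) = 1/8.7934 = 0.113722, so t = ln(8.7934)/0.31 = 2.174/0.31 = 7.0129.

7.0 days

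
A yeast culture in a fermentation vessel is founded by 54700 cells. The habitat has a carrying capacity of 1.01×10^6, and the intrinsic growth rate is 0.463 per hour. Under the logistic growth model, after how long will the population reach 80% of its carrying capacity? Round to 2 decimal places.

A = (K − N₀)/N₀ = (1.01×10^6 − 54700)/54700 = 17.464.
Solve 1.01×10^6/(1 + 17.464·e^(−0.463t)) = 808000: 1 + 17.464·e^(−0.463t) = 1.25, so e^(−0.463t) = 0.0143149.
−0.463·t = ln(0.0143149) = -4.2465, so t = 4.2465/0.463 = 9.1716.

9.17 hours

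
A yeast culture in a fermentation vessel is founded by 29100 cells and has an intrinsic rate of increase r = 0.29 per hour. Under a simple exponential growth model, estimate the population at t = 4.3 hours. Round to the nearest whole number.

101265 cells

N(t) = N₀·e^(rt) = 29100 × e^(0.29×4.3) = 29100 × e^1.247.
e^1.247 ≈ 3.4799, so N ≈ 29100 × 3.4799 = 101265.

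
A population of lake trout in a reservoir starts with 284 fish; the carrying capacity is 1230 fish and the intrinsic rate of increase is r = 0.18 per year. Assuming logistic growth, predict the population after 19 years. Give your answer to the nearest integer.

1109 fish

A = (K − N₀)/N₀ = (1230 − 284)/284 = 3.331.
N(t) = K/(1 + A·e^(−rt)) = 1230/(1 + 3.331×e^(−0.18×19)).
e^(−3.42) = 0.032712; denominator = 1 + 3.331×0.032712 = 1.109.
N = 1230/1.109 = 1109.14.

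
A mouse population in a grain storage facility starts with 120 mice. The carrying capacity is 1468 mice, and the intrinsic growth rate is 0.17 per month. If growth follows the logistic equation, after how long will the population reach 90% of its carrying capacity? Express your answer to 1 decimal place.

A = (K − N₀)/N₀ = (1468 − 120)/120 = 11.233.
Solve 1468/(1 + 11.233·e^(−0.17t)) = 1321.2: 1 + 11.233·e^(−0.17t) = 1.1111, so e^(−0.17t) = 0.0098912.
−0.17·t = ln(0.0098912) = -4.6161, so t = 4.6161/0.17 = 27.154.

27.2 months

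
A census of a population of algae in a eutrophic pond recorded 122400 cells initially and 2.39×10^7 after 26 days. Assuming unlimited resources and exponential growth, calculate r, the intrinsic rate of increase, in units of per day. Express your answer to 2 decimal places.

0.20 per day

From N(t) = N₀·e^(rt): e^(r·26) = 2.39×10^7/122400 = 195.26.
r·26 = ln(195.26) = 5.2743, so r = 5.2743/26 = 0.20286.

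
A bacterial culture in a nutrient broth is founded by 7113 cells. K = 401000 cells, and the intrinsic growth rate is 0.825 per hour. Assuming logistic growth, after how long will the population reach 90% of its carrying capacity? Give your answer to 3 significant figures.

A = (K − N₀)/N₀ = (401000 − 7113)/7113 = 55.376.
Solve 401000/(1 + 55.376·e^(−0.825t)) = 360900: 1 + 55.376·e^(−0.825t) = 1.1111, so e^(−0.825t) = 0.0020065.
−0.825·t = ln(0.0020065) = -6.2114, so t = 6.2114/0.825 = 7.5289.

7.53 hours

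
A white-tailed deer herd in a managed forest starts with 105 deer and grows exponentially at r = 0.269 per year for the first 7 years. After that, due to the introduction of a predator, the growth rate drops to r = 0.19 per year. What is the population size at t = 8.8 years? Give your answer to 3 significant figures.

972 deer

Phase 1: N(7) = 105·e^(0.269×7) = 105·e^1.883 = 690.185.
Phase 2 runs for 8.8 − 7 = 1.8 years at r = 0.19.
N(8.8) = 690.185·e^(0.19×1.8) = 690.185·e^0.342 = 971.616.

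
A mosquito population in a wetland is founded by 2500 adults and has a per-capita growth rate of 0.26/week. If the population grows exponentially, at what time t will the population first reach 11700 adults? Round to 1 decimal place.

Set N₀·e^(rt) = 11700: e^(0.26·t) = 11700/2500 = 4.68.
0.26·t = ln(4.68) = 1.5433, so t = 1.5433/0.26 = 5.9358.

5.9 weeks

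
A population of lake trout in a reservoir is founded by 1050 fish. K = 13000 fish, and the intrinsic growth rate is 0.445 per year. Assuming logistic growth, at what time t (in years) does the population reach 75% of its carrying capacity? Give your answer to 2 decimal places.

A = (K − N₀)/N₀ = (13000 − 1050)/1050 = 11.381.
Solve 13000/(1 + 11.381·e^(−0.445t)) = 9750: 1 + 11.381·e^(−0.445t) = 1.3333, so e^(−0.445t) = 0.0292887.
−0.445·t = ln(0.0292887) = -3.5306, so t = 3.5306/0.445 = 7.9338.

7.93 years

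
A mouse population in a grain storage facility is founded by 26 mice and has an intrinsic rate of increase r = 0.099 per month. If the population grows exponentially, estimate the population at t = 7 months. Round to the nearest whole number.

N(t) = N₀·e^(rt) = 26 × e^(0.099×7) = 26 × e^0.693.
e^0.693 ≈ 1.9997, so N ≈ 26 × 1.9997 = 51.9923.

52 mice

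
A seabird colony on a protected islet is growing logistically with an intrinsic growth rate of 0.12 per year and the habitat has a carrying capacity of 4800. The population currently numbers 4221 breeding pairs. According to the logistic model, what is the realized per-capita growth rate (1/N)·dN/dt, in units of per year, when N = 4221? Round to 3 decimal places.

0.014 per year

(1/N)·dN/dt = r(1 − N/K) = 0.12 × (1 − 4221/4800).
= 0.12 × 0.12062 = 0.014475.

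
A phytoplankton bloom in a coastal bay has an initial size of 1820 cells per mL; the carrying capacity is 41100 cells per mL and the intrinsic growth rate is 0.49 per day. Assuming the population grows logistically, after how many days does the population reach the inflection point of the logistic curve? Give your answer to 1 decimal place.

6.3 days

Logistic growth is fastest at N = K/2 = 20550.
A = (K − N₀)/N₀ = 21.582. Set K/(1 + A·e^(−rt)) = K/2 → A·e^(−rt) = 1.
e^(−0.49t) = 1/21.582 = 0.046334, so t = ln(21.582)/0.49 = 3.0719/0.49 = 6.2691.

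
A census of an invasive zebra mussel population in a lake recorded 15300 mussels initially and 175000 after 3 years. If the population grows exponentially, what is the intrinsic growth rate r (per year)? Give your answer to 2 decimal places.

From N(t) = N₀·e^(rt): e^(r·3) = 175000/15300 = 11.438.
r·3 = ln(11.438) = 2.4369, so r = 2.4369/3 = 0.81231.

0.81 per year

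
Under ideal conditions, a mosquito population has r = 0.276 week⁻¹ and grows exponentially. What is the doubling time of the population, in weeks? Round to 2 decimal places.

Doubling time t_d = ln(2)/r = 0.6931/0.276 = 2.5114.

2.51 weeks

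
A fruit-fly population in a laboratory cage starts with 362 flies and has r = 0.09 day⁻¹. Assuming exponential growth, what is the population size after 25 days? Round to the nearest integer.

N(t) = N₀·e^(rt) = 362 × e^(0.09×25) = 362 × e^2.25.
e^2.25 ≈ 9.4877, so N ≈ 362 × 9.4877 = 3434.56.

3435 flies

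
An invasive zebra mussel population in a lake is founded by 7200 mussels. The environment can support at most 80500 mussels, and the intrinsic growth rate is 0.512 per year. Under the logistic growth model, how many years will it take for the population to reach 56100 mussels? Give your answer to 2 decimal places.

6.16 years

A = (K − N₀)/N₀ = (80500 − 7200)/7200 = 10.181.
Solve 80500/(1 + 10.181·e^(−0.512t)) = 56100: 1 + 10.181·e^(−0.512t) = 1.4349, so e^(−0.512t) = 0.0427224.
−0.512·t = ln(0.0427224) = -3.153, so t = 3.153/0.512 = 6.1583.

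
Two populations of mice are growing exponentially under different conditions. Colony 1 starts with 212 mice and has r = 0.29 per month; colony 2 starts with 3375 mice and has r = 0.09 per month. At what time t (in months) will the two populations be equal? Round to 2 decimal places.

Set 212·e^(0.29t) = 3375·e^(0.09t).
e^((0.29 − 0.09)t) = 3375/212 → e^(0.2·t) = 15.92.
0.2·t = ln(15.92) = 2.7676, so t = 2.7676/0.2 = 13.838.

13.84 months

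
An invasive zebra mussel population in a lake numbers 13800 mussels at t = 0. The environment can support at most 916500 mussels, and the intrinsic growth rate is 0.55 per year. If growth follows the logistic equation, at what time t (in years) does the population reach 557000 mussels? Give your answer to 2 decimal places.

A = (K − N₀)/N₀ = (916500 − 13800)/13800 = 65.413.
Solve 916500/(1 + 65.413·e^(−0.55t)) = 557000: 1 + 65.413·e^(−0.55t) = 1.6454, so e^(−0.55t) = 0.00986687.
−0.55·t = ln(0.00986687) = -4.6186, so t = 4.6186/0.55 = 8.3974.

8.40 years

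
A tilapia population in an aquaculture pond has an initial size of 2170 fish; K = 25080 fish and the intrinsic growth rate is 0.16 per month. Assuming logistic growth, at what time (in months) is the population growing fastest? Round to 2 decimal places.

14.73 months

Logistic growth is fastest at N = K/2 = 12540.
A = (K − N₀)/N₀ = 10.558. Set K/(1 + A·e^(−rt)) = K/2 → A·e^(−rt) = 1.
e^(−0.16t) = 1/10.558 = 0.0947185, so t = ln(10.558)/0.16 = 2.3568/0.16 = 14.73.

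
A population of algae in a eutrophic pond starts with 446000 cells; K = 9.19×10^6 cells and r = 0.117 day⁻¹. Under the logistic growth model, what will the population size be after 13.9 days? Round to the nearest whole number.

1892694 cells

A = (K − N₀)/N₀ = (9.19×10^6 − 446000)/446000 = 19.605.
N(t) = K/(1 + A·e^(−rt)) = 9.19×10^6/(1 + 19.605×e^(−0.117×13.9)).
e^(−1.626) = 0.19666; denominator = 1 + 19.605×0.19666 = 4.8555.
N = 9.19×10^6/4.8555 = 1.892694×10^6.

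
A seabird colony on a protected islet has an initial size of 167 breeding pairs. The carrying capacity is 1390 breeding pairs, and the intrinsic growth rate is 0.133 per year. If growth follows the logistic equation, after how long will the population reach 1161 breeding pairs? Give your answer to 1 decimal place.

A = (K − N₀)/N₀ = (1390 − 167)/167 = 7.3234.
Solve 1390/(1 + 7.3234·e^(−0.133t)) = 1161: 1 + 7.3234·e^(−0.133t) = 1.1972, so e^(−0.133t) = 0.0269335.
−0.133·t = ln(0.0269335) = -3.6144, so t = 3.6144/0.133 = 27.176.

27.2 years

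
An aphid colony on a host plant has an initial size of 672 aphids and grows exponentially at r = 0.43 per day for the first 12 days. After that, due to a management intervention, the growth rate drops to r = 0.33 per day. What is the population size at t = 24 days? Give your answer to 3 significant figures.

Phase 1: N(12) = 672·e^(0.43×12) = 672·e^5.16 = 117039.
Phase 2 runs for 24 − 12 = 12 days at r = 0.33.
N(24) = 117039·e^(0.33×12) = 117039·e^3.96 = 6.139527×10^6.

6140000 aphids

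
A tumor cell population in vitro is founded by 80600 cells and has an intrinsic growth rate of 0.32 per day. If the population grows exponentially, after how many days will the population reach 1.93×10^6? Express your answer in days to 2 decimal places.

9.92 days

Set N₀·e^(rt) = 1.93×10^6: e^(0.32·t) = 1.93×10^6/80600 = 23.945.
0.32·t = ln(23.945) = 3.1758, so t = 3.1758/0.32 = 9.9243.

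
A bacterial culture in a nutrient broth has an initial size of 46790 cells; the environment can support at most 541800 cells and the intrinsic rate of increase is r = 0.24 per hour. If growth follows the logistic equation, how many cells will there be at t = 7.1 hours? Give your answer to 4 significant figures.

185200 cells

A = (K − N₀)/N₀ = (541800 − 46790)/46790 = 10.579.
N(t) = K/(1 + A·e^(−rt)) = 541800/(1 + 10.579×e^(−0.24×7.1)).
e^(−1.704) = 0.18195; denominator = 1 + 10.579×0.18195 = 2.925.
N = 541800/2.925 = 185233.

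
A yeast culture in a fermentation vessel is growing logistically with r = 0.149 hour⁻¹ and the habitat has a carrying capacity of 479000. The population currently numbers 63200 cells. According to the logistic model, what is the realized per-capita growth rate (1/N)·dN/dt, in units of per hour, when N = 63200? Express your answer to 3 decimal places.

(1/N)·dN/dt = r(1 − N/K) = 0.149 × (1 − 63200/479000).
= 0.149 × 0.86806 = 0.12934.

0.129 per hour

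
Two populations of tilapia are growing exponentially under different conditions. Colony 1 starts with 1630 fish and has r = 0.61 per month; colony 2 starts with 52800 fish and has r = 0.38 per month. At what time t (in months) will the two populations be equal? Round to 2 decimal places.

Set 1630·e^(0.61t) = 52800·e^(0.38t).
e^((0.61 − 0.38)t) = 52800/1630 → e^(0.23·t) = 32.393.
0.23·t = ln(32.393) = 3.4779, so t = 3.4779/0.23 = 15.121.

15.12 months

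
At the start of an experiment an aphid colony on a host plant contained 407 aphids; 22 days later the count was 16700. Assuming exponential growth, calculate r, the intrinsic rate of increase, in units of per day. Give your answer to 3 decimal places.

0.169 per day

From N(t) = N₀·e^(rt): e^(r·22) = 16700/407 = 41.032.
r·22 = ln(41.032) = 3.7144, so r = 3.7144/22 = 0.16883.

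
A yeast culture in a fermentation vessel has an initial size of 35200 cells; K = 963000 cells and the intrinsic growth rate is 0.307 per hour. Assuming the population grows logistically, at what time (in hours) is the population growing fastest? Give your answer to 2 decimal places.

10.66 hours

Logistic growth is fastest at N = K/2 = 481500.
A = (K − N₀)/N₀ = 26.358. Set K/(1 + A·e^(−rt)) = K/2 → A·e^(−rt) = 1.
e^(−0.307t) = 1/26.358 = 0.0379392, so t = ln(26.358)/0.307 = 3.2718/0.307 = 10.657.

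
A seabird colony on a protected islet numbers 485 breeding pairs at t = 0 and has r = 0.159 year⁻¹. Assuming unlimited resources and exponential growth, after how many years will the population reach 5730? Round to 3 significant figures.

15.5 years

Set N₀·e^(rt) = 5730: e^(0.159·t) = 5730/485 = 11.814.
0.159·t = ln(11.814) = 2.4693, so t = 2.4693/0.159 = 15.53.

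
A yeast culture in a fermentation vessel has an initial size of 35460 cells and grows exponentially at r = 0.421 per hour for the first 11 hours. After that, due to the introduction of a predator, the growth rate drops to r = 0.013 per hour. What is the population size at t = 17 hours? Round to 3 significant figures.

Phase 1: N(11) = 35460·e^(0.421×11) = 35460·e^4.631 = 3.638786×10^6.
Phase 2 runs for 17 − 11 = 6 hours at r = 0.013.
N(17) = 3.638786×10^6·e^(0.013×6) = 3.638786×10^6·e^0.078 = 3.933974×10^6.

3930000 cells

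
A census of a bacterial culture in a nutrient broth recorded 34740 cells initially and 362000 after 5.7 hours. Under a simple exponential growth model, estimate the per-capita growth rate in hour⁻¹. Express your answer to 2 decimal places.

From N(t) = N₀·e^(rt): e^(r·5.7) = 362000/34740 = 10.42.
r·5.7 = ln(10.42) = 2.3438, so r = 2.3438/5.7 = 0.41118.

0.41 per hour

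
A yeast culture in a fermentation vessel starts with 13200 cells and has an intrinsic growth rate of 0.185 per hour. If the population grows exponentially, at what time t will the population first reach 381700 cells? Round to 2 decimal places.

18.19 hours

Set N₀·e^(rt) = 381700: e^(0.185·t) = 381700/13200 = 28.917.
0.185·t = ln(28.917) = 3.3644, so t = 3.3644/0.185 = 18.186.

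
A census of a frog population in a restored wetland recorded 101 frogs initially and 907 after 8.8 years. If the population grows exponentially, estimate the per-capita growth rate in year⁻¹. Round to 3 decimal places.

From N(t) = N₀·e^(rt): e^(r·8.8) = 907/101 = 8.9802.
r·8.8 = ln(8.9802) = 2.195, so r = 2.195/8.8 = 0.24943.

0.249 per year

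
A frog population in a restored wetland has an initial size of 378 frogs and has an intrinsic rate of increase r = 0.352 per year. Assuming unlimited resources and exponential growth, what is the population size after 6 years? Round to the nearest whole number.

3124 frogs

N(t) = N₀·e^(rt) = 378 × e^(0.352×6) = 378 × e^2.112.
e^2.112 ≈ 8.2648, so N ≈ 378 × 8.2648 = 3124.08.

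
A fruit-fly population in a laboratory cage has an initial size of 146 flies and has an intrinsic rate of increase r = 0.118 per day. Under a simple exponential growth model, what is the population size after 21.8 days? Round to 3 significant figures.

N(t) = N₀·e^(rt) = 146 × e^(0.118×21.8) = 146 × e^2.572.
e^2.572 ≈ 13.097, so N ≈ 146 × 13.097 = 1912.19.

1910 flies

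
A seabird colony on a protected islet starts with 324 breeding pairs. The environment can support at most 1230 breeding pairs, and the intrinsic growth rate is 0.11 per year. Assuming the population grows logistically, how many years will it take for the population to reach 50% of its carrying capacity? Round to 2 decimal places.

A = (K − N₀)/N₀ = (1230 − 324)/324 = 2.7963.
Solve 1230/(1 + 2.7963·e^(−0.11t)) = 615: 1 + 2.7963·e^(−0.11t) = 2, so e^(−0.11t) = 0.357616.
−0.11·t = ln(0.357616) = -1.0283, so t = 1.0283/0.11 = 9.3481.

9.35 years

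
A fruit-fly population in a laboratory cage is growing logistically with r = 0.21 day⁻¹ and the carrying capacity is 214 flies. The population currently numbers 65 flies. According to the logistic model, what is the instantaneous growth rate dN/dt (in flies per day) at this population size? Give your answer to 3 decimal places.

dN/dt = rN(1 − N/K) = 0.21 × 65 × (1 − 65/214).
1 − 65/214 = 0.69626; dN/dt = 0.21 × 65 × 0.69626 = 9.504.

9.504 flies per day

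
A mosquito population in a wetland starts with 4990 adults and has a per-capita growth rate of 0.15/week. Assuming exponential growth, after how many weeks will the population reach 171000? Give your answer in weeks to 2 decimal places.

23.56 weeks

Set N₀·e^(rt) = 171000: e^(0.15·t) = 171000/4990 = 34.269.
0.15·t = ln(34.269) = 3.5342, so t = 3.5342/0.15 = 23.562.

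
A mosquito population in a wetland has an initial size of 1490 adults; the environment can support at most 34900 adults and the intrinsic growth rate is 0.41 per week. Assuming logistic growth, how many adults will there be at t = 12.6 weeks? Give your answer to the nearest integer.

30940 adults

A = (K − N₀)/N₀ = (34900 − 1490)/1490 = 22.423.
N(t) = K/(1 + A·e^(−rt)) = 34900/(1 + 22.423×e^(−0.41×12.6)).
e^(−5.166) = 0.0057074; denominator = 1 + 22.423×0.0057074 = 1.128.
N = 34900/1.128 = 30940.4.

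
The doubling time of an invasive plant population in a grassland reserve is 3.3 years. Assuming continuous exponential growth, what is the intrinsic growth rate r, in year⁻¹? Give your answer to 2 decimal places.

r = ln(2)/t_d = 0.6931/3.3 = 0.21004.

0.21 per year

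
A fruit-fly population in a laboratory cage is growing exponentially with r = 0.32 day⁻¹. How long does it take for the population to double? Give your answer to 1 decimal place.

Doubling time t_d = ln(2)/r = 0.6931/0.32 = 2.1661.

2.2 days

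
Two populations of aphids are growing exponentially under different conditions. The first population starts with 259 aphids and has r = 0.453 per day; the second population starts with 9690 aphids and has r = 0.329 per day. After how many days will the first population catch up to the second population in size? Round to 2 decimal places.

Set 259·e^(0.453t) = 9690·e^(0.329t).
e^((0.453 − 0.329)t) = 9690/259 → e^(0.124·t) = 37.413.
0.124·t = ln(37.413) = 3.622, so t = 3.622/0.124 = 29.21.

29.21 days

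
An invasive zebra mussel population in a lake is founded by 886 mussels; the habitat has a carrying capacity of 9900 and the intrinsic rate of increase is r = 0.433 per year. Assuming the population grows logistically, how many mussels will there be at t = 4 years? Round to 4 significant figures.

A = (K − N₀)/N₀ = (9900 − 886)/886 = 10.174.
N(t) = K/(1 + A·e^(−rt)) = 9900/(1 + 10.174×e^(−0.433×4)).
e^(−1.732) = 0.17693; denominator = 1 + 10.174×0.17693 = 2.8001.
N = 9900/2.8001 = 3535.64.

3536 mussels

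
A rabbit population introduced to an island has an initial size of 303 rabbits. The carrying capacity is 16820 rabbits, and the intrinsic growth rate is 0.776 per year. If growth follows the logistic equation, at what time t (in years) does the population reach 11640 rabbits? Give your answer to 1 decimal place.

6.2 years

A = (K − N₀)/N₀ = (16820 − 303)/303 = 54.512.
Solve 16820/(1 + 54.512·e^(−0.776t)) = 11640: 1 + 54.512·e^(−0.776t) = 1.445, so e^(−0.776t) = 0.00816372.
−0.776·t = ln(0.00816372) = -4.8081, so t = 4.8081/0.776 = 6.1959.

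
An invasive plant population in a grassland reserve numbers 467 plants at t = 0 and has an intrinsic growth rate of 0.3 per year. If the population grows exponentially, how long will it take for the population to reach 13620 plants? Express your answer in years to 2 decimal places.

Set N₀·e^(rt) = 13620: e^(0.3·t) = 13620/467 = 29.165.
0.3·t = ln(29.165) = 3.373, so t = 3.373/0.3 = 11.243.

11.24 years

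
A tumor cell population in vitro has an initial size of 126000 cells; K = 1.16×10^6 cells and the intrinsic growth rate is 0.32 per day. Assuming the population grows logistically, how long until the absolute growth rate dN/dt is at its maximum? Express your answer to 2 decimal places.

Logistic growth is fastest at N = K/2 = 580000.
A = (K − N₀)/N₀ = 8.2063. Set K/(1 + A·e^(−rt)) = K/2 → A·e^(−rt) = 1.
e^(−0.32t) = 1/8.2063 = 0.121857, so t = ln(8.2063)/0.32 = 2.1049/0.32 = 6.5778.

6.58 days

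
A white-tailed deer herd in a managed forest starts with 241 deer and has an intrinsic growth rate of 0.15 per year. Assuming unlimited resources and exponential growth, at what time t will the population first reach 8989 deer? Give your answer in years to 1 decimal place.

Set N₀·e^(rt) = 8989: e^(0.15·t) = 8989/241 = 37.299.
0.15·t = ln(37.299) = 3.619, so t = 3.619/0.15 = 24.126.

24.1 years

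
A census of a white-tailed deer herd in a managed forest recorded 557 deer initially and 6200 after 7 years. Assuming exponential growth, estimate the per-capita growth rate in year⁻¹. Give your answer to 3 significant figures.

From N(t) = N₀·e^(rt): e^(r·7) = 6200/557 = 11.131.
r·7 = ln(11.131) = 2.4097, so r = 2.4097/7 = 0.34425.

0.344 per year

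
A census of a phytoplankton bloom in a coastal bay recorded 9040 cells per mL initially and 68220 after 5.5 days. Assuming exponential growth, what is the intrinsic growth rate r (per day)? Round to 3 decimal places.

0.367 per day

From N(t) = N₀·e^(rt): e^(r·5.5) = 68220/9040 = 7.5465.
r·5.5 = ln(7.5465) = 2.0211, so r = 2.0211/5.5 = 0.36747.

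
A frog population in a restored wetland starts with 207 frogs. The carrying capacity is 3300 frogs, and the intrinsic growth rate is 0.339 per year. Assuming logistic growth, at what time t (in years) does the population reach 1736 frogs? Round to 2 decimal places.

A = (K − N₀)/N₀ = (3300 − 207)/207 = 14.942.
Solve 3300/(1 + 14.942·e^(−0.339t)) = 1736: 1 + 14.942·e^(−0.339t) = 1.9009, so e^(−0.339t) = 0.0602945.
−0.339·t = ln(0.0602945) = -2.8085, so t = 2.8085/0.339 = 8.2847.

8.28 years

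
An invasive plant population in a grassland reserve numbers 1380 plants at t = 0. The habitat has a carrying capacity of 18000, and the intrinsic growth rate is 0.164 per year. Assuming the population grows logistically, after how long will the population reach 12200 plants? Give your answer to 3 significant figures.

A = (K − N₀)/N₀ = (18000 − 1380)/1380 = 12.043.
Solve 18000/(1 + 12.043·e^(−0.164t)) = 12200: 1 + 12.043·e^(−0.164t) = 1.4754, so e^(−0.164t) = 0.0394745.
−0.164·t = ln(0.0394745) = -3.2321, so t = 3.2321/0.164 = 19.708.

19.7 years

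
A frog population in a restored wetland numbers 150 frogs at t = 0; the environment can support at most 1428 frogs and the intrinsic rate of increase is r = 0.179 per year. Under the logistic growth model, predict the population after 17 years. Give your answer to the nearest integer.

A = (K − N₀)/N₀ = (1428 − 150)/150 = 8.52.
N(t) = K/(1 + A·e^(−rt)) = 1428/(1 + 8.52×e^(−0.179×17)).
e^(−3.043) = 0.047692; denominator = 1 + 8.52×0.047692 = 1.4063.
N = 1428/1.4063 = 1015.41.

1015 frogs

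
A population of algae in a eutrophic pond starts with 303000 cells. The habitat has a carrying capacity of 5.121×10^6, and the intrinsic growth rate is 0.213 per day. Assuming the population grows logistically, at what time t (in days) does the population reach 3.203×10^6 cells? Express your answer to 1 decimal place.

15.4 days

A = (K − N₀)/N₀ = (5.121×10^6 − 303000)/303000 = 15.901.
Solve 5.121×10^6/(1 + 15.901·e^(−0.213t)) = 3.203×10^6: 1 + 15.901·e^(−0.213t) = 1.5988, so e^(−0.213t) = 0.0376589.
−0.213·t = ln(0.0376589) = -3.2792, so t = 3.2792/0.213 = 15.395.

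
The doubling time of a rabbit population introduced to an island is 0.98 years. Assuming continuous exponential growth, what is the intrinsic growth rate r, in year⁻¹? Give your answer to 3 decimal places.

0.707 per year

r = ln(2)/t_d = 0.6931/0.98 = 0.70729.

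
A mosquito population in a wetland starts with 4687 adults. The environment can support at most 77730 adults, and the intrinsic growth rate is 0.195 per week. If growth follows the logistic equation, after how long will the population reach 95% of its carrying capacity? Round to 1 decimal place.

29.2 weeks

A = (K − N₀)/N₀ = (77730 − 4687)/4687 = 15.584.
Solve 77730/(1 + 15.584·e^(−0.195t)) = 73843.5: 1 + 15.584·e^(−0.195t) = 1.0526, so e^(−0.195t) = 0.00337725.
−0.195·t = ln(0.00337725) = -5.6907, so t = 5.6907/0.195 = 29.183.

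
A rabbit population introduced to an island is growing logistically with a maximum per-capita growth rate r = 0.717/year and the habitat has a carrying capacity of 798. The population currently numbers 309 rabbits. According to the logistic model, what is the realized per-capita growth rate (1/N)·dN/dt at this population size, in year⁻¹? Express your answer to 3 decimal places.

(1/N)·dN/dt = r(1 − N/K) = 0.717 × (1 − 309/798).
= 0.717 × 0.61278 = 0.43936.

0.439 per year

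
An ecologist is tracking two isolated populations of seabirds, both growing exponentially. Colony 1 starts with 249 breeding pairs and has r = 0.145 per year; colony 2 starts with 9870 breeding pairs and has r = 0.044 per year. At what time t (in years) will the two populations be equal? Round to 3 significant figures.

Set 249·e^(0.145t) = 9870·e^(0.044t).
e^((0.145 − 0.044)t) = 9870/249 → e^(0.101·t) = 39.639.
0.101·t = ln(39.639) = 3.6798, so t = 3.6798/0.101 = 36.434.

36.4 years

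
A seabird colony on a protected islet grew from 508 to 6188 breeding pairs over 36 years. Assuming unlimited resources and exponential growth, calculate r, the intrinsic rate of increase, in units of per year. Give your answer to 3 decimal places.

0.069 per year

From N(t) = N₀·e^(rt): e^(r·36) = 6188/508 = 12.181.
r·36 = ln(12.181) = 2.4999, so r = 2.4999/36 = 0.069441.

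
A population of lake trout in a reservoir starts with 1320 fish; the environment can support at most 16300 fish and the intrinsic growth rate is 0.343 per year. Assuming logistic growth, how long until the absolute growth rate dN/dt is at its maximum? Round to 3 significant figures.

7.08 years

Logistic growth is fastest at N = K/2 = 8150.
A = (K − N₀)/N₀ = 11.348. Set K/(1 + A·e^(−rt)) = K/2 → A·e^(−rt) = 1.
e^(−0.343t) = 1/11.348 = 0.0881175, so t = ln(11.348)/0.343 = 2.4291/0.343 = 7.0819.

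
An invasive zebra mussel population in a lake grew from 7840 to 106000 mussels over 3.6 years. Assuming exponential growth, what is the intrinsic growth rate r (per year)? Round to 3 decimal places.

0.723 per year

From N(t) = N₀·e^(rt): e^(r·3.6) = 106000/7840 = 13.52.
r·3.6 = ln(13.52) = 2.6042, so r = 2.6042/3.6 = 0.72339.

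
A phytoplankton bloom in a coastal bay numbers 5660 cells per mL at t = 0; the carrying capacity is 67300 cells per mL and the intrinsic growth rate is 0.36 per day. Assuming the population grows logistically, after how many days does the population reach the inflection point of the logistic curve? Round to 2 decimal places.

Logistic growth is fastest at N = K/2 = 33650.
A = (K − N₀)/N₀ = 10.89. Set K/(1 + A·e^(−rt)) = K/2 → A·e^(−rt) = 1.
e^(−0.36t) = 1/10.89 = 0.0918235, so t = ln(10.89)/0.36 = 2.3879/0.36 = 6.633.

6.63 days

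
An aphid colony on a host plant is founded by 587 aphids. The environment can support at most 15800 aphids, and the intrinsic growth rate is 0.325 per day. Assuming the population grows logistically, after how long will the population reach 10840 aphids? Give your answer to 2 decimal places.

A = (K − N₀)/N₀ = (15800 − 587)/587 = 25.917.
Solve 15800/(1 + 25.917·e^(−0.325t)) = 10840: 1 + 25.917·e^(−0.325t) = 1.4576, so e^(−0.325t) = 0.0176553.
−0.325·t = ln(0.0176553) = -4.0367, so t = 4.0367/0.325 = 12.421.

12.42 days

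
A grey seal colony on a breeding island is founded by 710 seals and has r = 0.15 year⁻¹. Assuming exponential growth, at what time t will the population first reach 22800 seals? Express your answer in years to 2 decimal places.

Set N₀·e^(rt) = 22800: e^(0.15·t) = 22800/710 = 32.113.
0.15·t = ln(32.113) = 3.4693, so t = 3.4693/0.15 = 23.128.

23.13 years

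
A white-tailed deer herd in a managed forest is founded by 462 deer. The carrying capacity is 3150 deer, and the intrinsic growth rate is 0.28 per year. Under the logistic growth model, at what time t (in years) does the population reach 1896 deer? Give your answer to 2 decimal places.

7.77 years

A = (K − N₀)/N₀ = (3150 − 462)/462 = 5.8182.
Solve 3150/(1 + 5.8182·e^(−0.28t)) = 1896: 1 + 5.8182·e^(−0.28t) = 1.6614, so e^(−0.28t) = 0.113677.
−0.28·t = ln(0.113677) = -2.1744, so t = 2.1744/0.28 = 7.7657.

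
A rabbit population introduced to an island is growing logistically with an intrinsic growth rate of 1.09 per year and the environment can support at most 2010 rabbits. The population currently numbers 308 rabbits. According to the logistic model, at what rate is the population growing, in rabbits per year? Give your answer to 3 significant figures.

dN/dt = rN(1 − N/K) = 1.09 × 308 × (1 − 308/2010).
1 − 308/2010 = 0.84677; dN/dt = 1.09 × 308 × 0.84677 = 284.28.

284 rabbits per year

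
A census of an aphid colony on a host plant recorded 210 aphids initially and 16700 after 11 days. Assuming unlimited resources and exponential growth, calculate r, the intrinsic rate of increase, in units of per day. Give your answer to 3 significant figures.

From N(t) = N₀·e^(rt): e^(r·11) = 16700/210 = 79.524.
r·11 = ln(79.524) = 4.3761, so r = 4.3761/11 = 0.39782.

0.398 per day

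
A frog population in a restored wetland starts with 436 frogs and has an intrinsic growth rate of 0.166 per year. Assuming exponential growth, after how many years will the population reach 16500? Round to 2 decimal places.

Set N₀·e^(rt) = 16500: e^(0.166·t) = 16500/436 = 37.844.
0.166·t = ln(37.844) = 3.6335, so t = 3.6335/0.166 = 21.888.

21.89 years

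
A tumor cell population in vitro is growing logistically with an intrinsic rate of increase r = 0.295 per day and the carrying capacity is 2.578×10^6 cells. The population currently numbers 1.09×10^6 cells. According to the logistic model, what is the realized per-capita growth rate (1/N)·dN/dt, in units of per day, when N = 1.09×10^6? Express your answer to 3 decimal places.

(1/N)·dN/dt = r(1 − N/K) = 0.295 × (1 − 1.09×10^6/2.578×10^6).
= 0.295 × 0.57719 = 0.17027.

0.170 per day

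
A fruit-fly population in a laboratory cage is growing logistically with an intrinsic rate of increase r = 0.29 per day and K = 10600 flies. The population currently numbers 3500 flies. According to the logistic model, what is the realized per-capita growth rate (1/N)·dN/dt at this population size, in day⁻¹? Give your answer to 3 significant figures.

0.194 per day

(1/N)·dN/dt = r(1 − N/K) = 0.29 × (1 − 3500/10600).
= 0.29 × 0.66981 = 0.19425.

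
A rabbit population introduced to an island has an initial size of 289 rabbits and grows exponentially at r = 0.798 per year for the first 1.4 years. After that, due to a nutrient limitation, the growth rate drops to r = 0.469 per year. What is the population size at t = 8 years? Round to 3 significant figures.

Phase 1: N(1.4) = 289·e^(0.798×1.4) = 289·e^1.117 = 883.266.
Phase 2 runs for 8 − 1.4 = 6.6 years at r = 0.469.
N(8) = 883.266·e^(0.469×6.6) = 883.266·e^3.095 = 19516.7.

19500 rabbits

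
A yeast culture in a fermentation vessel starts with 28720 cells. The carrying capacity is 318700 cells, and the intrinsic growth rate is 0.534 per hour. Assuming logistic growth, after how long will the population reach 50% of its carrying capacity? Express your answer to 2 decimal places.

4.33 hours

A = (K − N₀)/N₀ = (318700 − 28720)/28720 = 10.097.
Solve 318700/(1 + 10.097·e^(−0.534t)) = 159350: 1 + 10.097·e^(−0.534t) = 2, so e^(−0.534t) = 0.0990413.
−0.534·t = ln(0.0990413) = -2.3122, so t = 2.3122/0.534 = 4.33.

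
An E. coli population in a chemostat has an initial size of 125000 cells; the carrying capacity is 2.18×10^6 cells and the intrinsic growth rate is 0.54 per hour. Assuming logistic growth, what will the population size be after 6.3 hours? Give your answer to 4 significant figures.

A = (K − N₀)/N₀ = (2.18×10^6 − 125000)/125000 = 16.44.
N(t) = K/(1 + A·e^(−rt)) = 2.18×10^6/(1 + 16.44×e^(−0.54×6.3)).
e^(−3.402) = 0.033307; denominator = 1 + 16.44×0.033307 = 1.5476.
N = 2.18×10^6/1.5476 = 1.408669×10^6.

1409000 cells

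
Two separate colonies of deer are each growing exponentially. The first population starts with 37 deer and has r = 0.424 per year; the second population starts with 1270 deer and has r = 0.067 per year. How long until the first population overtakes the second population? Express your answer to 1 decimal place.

9.9 years

Set 37·e^(0.424t) = 1270·e^(0.067t).
e^((0.424 − 0.067)t) = 1270/37 → e^(0.357·t) = 34.324.
0.357·t = ln(34.324) = 3.5359, so t = 3.5359/0.357 = 9.9044.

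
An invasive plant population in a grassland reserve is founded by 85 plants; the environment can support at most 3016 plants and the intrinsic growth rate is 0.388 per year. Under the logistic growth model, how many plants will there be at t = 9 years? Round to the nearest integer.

A = (K − N₀)/N₀ = (3016 − 85)/85 = 34.482.
N(t) = K/(1 + A·e^(−rt)) = 3016/(1 + 34.482×e^(−0.388×9)).
e^(−3.492) = 0.03044; denominator = 1 + 34.482×0.03044 = 2.0496.
N = 3016/2.0496 = 1471.48.

1471 plants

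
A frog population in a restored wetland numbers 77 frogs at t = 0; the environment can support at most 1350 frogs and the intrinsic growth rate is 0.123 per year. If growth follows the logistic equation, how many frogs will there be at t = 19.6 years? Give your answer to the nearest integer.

544 frogs

A = (K − N₀)/N₀ = (1350 − 77)/77 = 16.532.
N(t) = K/(1 + A·e^(−rt)) = 1350/(1 + 16.532×e^(−0.123×19.6)).
e^(−2.411) = 0.089743; denominator = 1 + 16.532×0.089743 = 2.4837.
N = 1350/2.4837 = 543.548.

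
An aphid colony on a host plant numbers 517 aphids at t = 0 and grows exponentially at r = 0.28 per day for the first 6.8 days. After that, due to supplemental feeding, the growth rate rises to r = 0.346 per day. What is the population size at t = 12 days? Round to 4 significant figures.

Phase 1: N(6.8) = 517·e^(0.28×6.8) = 517·e^1.904 = 3470.46.
Phase 2 runs for 12 − 6.8 = 5.2 days at r = 0.346.
N(12) = 3470.46·e^(0.346×5.2) = 3470.46·e^1.799 = 20978.3.

20980 aphids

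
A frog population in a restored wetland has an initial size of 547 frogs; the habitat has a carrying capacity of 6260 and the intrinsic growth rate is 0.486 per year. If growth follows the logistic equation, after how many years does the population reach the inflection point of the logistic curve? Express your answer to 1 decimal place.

Logistic growth is fastest at N = K/2 = 3130.
A = (K − N₀)/N₀ = 10.444. Set K/(1 + A·e^(−rt)) = K/2 → A·e^(−rt) = 1.
e^(−0.486t) = 1/10.444 = 0.0957465, so t = ln(10.444)/0.486 = 2.3461/0.486 = 4.8273.

4.8 years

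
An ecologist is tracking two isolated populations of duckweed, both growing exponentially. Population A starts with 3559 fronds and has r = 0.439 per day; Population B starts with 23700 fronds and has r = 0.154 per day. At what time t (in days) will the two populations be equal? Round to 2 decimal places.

6.65 days

Set 3559·e^(0.439t) = 23700·e^(0.154t).
e^((0.439 − 0.154)t) = 23700/3559 → e^(0.285·t) = 6.6592.
0.285·t = ln(6.6592) = 1.896, so t = 1.896/0.285 = 6.6526.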